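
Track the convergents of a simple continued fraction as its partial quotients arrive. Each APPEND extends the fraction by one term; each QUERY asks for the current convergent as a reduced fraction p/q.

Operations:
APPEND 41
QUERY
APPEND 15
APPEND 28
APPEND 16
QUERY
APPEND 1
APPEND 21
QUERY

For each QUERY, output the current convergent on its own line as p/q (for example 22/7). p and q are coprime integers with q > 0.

41/1
277240/6751
6462349/157363

APPEND 41: p_0 = 41·1 + 0 = 41, q_0 = 41·0 + 1 = 1 → 41/1
APPEND 15: p_1 = 15·41 + 1 = 616, q_1 = 15·1 + 0 = 15 → 616/15
APPEND 28: p_2 = 28·616 + 41 = 17289, q_2 = 28·15 + 1 = 421 → 17289/421
APPEND 16: p_3 = 16·17289 + 616 = 277240, q_3 = 16·421 + 15 = 6751 → 277240/6751
APPEND 1: p_4 = 1·277240 + 17289 = 294529, q_4 = 1·6751 + 421 = 7172 → 294529/7172
APPEND 21: p_5 = 21·294529 + 277240 = 6462349, q_5 = 21·7172 + 6751 = 157363 → 6462349/157363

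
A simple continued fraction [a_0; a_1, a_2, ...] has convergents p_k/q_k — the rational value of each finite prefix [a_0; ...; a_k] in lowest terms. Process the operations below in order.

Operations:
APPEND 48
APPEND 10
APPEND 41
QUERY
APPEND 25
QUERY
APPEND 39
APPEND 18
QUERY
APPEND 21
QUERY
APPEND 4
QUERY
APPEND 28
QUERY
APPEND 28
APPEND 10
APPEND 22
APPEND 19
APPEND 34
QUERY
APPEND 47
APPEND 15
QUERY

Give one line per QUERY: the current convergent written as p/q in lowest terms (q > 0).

19769/411
494706/10285
348134160/7237753
7330130663/152394339
29668656812/616815109
838052521399/17423217391
3379445157517739700/70259090136858427
2387376913984547770755/49633866499404720592

APPEND 48: p_0 = 48·1 + 0 = 48, q_0 = 48·0 + 1 = 1 → 48/1
APPEND 10: p_1 = 10·48 + 1 = 481, q_1 = 10·1 + 0 = 10 → 481/10
APPEND 41: p_2 = 41·481 + 48 = 19769, q_2 = 41·10 + 1 = 411 → 19769/411
APPEND 25: p_3 = 25·19769 + 481 = 494706, q_3 = 25·411 + 10 = 10285 → 494706/10285
APPEND 39: p_4 = 39·494706 + 19769 = 19313303, q_4 = 39·10285 + 411 = 401526 → 19313303/401526
APPEND 18: p_5 = 18·19313303 + 494706 = 348134160, q_5 = 18·401526 + 10285 = 7237753 → 348134160/7237753
APPEND 21: p_6 = 21·348134160 + 19313303 = 7330130663, q_6 = 21·7237753 + 401526 = 152394339 → 7330130663/152394339
APPEND 4: p_7 = 4·7330130663 + 348134160 = 29668656812, q_7 = 4·152394339 + 7237753 = 616815109 → 29668656812/616815109
APPEND 28: p_8 = 28·29668656812 + 7330130663 = 838052521399, q_8 = 28·616815109 + 152394339 = 17423217391 → 838052521399/17423217391
APPEND 28: p_9 = 28·838052521399 + 29668656812 = 23495139255984, q_9 = 28·17423217391 + 616815109 = 488466902057 → 23495139255984/488466902057
APPEND 10: p_10 = 10·23495139255984 + 838052521399 = 235789445081239, q_10 = 10·488466902057 + 17423217391 = 4902092237961 → 235789445081239/4902092237961
APPEND 22: p_11 = 22·235789445081239 + 23495139255984 = 5210862931043242, q_11 = 22·4902092237961 + 488466902057 = 108334496137199 → 5210862931043242/108334496137199
APPEND 19: p_12 = 19·5210862931043242 + 235789445081239 = 99242185134902837, q_12 = 19·108334496137199 + 4902092237961 = 2063257518844742 → 99242185134902837/2063257518844742
APPEND 34: p_13 = 34·99242185134902837 + 5210862931043242 = 3379445157517739700, q_13 = 34·2063257518844742 + 108334496137199 = 70259090136858427 → 3379445157517739700/70259090136858427
APPEND 47: p_14 = 47·3379445157517739700 + 99242185134902837 = 158933164588468668737, q_14 = 47·70259090136858427 + 2063257518844742 = 3304240493951190811 → 158933164588468668737/3304240493951190811
APPEND 15: p_15 = 15·158933164588468668737 + 3379445157517739700 = 2387376913984547770755, q_15 = 15·3304240493951190811 + 70259090136858427 = 49633866499404720592 → 2387376913984547770755/49633866499404720592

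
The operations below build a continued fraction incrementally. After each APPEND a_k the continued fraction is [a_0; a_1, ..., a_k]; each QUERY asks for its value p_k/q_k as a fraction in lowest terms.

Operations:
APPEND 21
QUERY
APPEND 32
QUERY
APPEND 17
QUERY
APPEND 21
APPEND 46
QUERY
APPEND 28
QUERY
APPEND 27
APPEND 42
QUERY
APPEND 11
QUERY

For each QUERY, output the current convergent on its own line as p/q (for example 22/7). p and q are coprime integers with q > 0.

APPEND 21: p_0 = 21·1 + 0 = 21, q_0 = 21·0 + 1 = 1 → 21/1
APPEND 32: p_1 = 32·21 + 1 = 673, q_1 = 32·1 + 0 = 32 → 673/32
APPEND 17: p_2 = 17·673 + 21 = 11462, q_2 = 17·32 + 1 = 545 → 11462/545
APPEND 21: p_3 = 21·11462 + 673 = 241375, q_3 = 21·545 + 32 = 11477 → 241375/11477
APPEND 46: p_4 = 46·241375 + 11462 = 11114712, q_4 = 46·11477 + 545 = 528487 → 11114712/528487
APPEND 28: p_5 = 28·11114712 + 241375 = 311453311, q_5 = 28·528487 + 11477 = 14809113 → 311453311/14809113
APPEND 27: p_6 = 27·311453311 + 11114712 = 8420354109, q_6 = 27·14809113 + 528487 = 400374538 → 8420354109/400374538
APPEND 42: p_7 = 42·8420354109 + 311453311 = 353966325889, q_7 = 42·400374538 + 14809113 = 16830539709 → 353966325889/16830539709
APPEND 11: p_8 = 11·353966325889 + 8420354109 = 3902049938888, q_8 = 11·16830539709 + 400374538 = 185536311337 → 3902049938888/185536311337

21/1
673/32
11462/545
11114712/528487
311453311/14809113
353966325889/16830539709
3902049938888/185536311337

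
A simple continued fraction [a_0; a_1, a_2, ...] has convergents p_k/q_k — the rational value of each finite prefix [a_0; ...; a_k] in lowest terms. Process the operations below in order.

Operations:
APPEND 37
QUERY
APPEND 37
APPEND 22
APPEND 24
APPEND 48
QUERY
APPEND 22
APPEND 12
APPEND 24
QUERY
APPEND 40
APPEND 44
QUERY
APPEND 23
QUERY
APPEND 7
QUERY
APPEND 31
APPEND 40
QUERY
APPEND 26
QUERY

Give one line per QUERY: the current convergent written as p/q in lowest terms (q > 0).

APPEND 37: p_0 = 37·1 + 0 = 37, q_0 = 37·0 + 1 = 1 → 37/1
APPEND 37: p_1 = 37·37 + 1 = 1370, q_1 = 37·1 + 0 = 37 → 1370/37
APPEND 22: p_2 = 22·1370 + 37 = 30177, q_2 = 22·37 + 1 = 815 → 30177/815
APPEND 24: p_3 = 24·30177 + 1370 = 725618, q_3 = 24·815 + 37 = 19597 → 725618/19597
APPEND 48: p_4 = 48·725618 + 30177 = 34859841, q_4 = 48·19597 + 815 = 941471 → 34859841/941471
APPEND 22: p_5 = 22·34859841 + 725618 = 767642120, q_5 = 22·941471 + 19597 = 20731959 → 767642120/20731959
APPEND 12: p_6 = 12·767642120 + 34859841 = 9246565281, q_6 = 12·20731959 + 941471 = 249724979 → 9246565281/249724979
APPEND 24: p_7 = 24·9246565281 + 767642120 = 222685208864, q_7 = 24·249724979 + 20731959 = 6014131455 → 222685208864/6014131455
APPEND 40: p_8 = 40·222685208864 + 9246565281 = 8916654919841, q_8 = 40·6014131455 + 249724979 = 240814983179 → 8916654919841/240814983179
APPEND 44: p_9 = 44·8916654919841 + 222685208864 = 392555501681868, q_9 = 44·240814983179 + 6014131455 = 10601873391331 → 392555501681868/10601873391331
APPEND 23: p_10 = 23·392555501681868 + 8916654919841 = 9037693193602805, q_10 = 23·10601873391331 + 240814983179 = 244083902983792 → 9037693193602805/244083902983792
APPEND 7: p_11 = 7·9037693193602805 + 392555501681868 = 63656407856901503, q_11 = 7·244083902983792 + 10601873391331 = 1719189194277875 → 63656407856901503/1719189194277875
APPEND 31: p_12 = 31·63656407856901503 + 9037693193602805 = 1982386336757549398, q_12 = 31·1719189194277875 + 244083902983792 = 53538948925597917 → 1982386336757549398/53538948925597917
APPEND 40: p_13 = 40·1982386336757549398 + 63656407856901503 = 79359109878158877423, q_13 = 40·53538948925597917 + 1719189194277875 = 2143277146218194555 → 79359109878158877423/2143277146218194555
APPEND 26: p_14 = 26·79359109878158877423 + 1982386336757549398 = 2065319243168888362396, q_14 = 26·2143277146218194555 + 53538948925597917 = 55778744750598656347 → 2065319243168888362396/55778744750598656347

37/1
34859841/941471
222685208864/6014131455
392555501681868/10601873391331
9037693193602805/244083902983792
63656407856901503/1719189194277875
79359109878158877423/2143277146218194555
2065319243168888362396/55778744750598656347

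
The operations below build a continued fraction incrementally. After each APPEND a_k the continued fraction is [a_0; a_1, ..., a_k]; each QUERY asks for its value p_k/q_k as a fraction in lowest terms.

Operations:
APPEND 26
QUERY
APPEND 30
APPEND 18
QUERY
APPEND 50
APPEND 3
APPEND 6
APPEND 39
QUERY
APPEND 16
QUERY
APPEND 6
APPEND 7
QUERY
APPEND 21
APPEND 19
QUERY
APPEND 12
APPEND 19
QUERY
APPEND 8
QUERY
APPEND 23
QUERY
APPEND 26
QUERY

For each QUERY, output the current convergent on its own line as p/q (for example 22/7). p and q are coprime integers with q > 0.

APPEND 26: p_0 = 26·1 + 0 = 26, q_0 = 26·0 + 1 = 1 → 26/1
APPEND 30: p_1 = 30·26 + 1 = 781, q_1 = 30·1 + 0 = 30 → 781/30
APPEND 18: p_2 = 18·781 + 26 = 14084, q_2 = 18·30 + 1 = 541 → 14084/541
APPEND 50: p_3 = 50·14084 + 781 = 704981, q_3 = 50·541 + 30 = 27080 → 704981/27080
APPEND 3: p_4 = 3·704981 + 14084 = 2129027, q_4 = 3·27080 + 541 = 81781 → 2129027/81781
APPEND 6: p_5 = 6·2129027 + 704981 = 13479143, q_5 = 6·81781 + 27080 = 517766 → 13479143/517766
APPEND 39: p_6 = 39·13479143 + 2129027 = 527815604, q_6 = 39·517766 + 81781 = 20274655 → 527815604/20274655
APPEND 16: p_7 = 16·527815604 + 13479143 = 8458528807, q_7 = 16·20274655 + 517766 = 324912246 → 8458528807/324912246
APPEND 6: p_8 = 6·8458528807 + 527815604 = 51278988446, q_8 = 6·324912246 + 20274655 = 1969748131 → 51278988446/1969748131
APPEND 7: p_9 = 7·51278988446 + 8458528807 = 367411447929, q_9 = 7·1969748131 + 324912246 = 14113149163 → 367411447929/14113149163
APPEND 21: p_10 = 21·367411447929 + 51278988446 = 7766919394955, q_10 = 21·14113149163 + 1969748131 = 298345880554 → 7766919394955/298345880554
APPEND 19: p_11 = 19·7766919394955 + 367411447929 = 147938879952074, q_11 = 19·298345880554 + 14113149163 = 5682684879689 → 147938879952074/5682684879689
APPEND 12: p_12 = 12·147938879952074 + 7766919394955 = 1783033478819843, q_12 = 12·5682684879689 + 298345880554 = 68490564436822 → 1783033478819843/68490564436822
APPEND 19: p_13 = 19·1783033478819843 + 147938879952074 = 34025574977529091, q_13 = 19·68490564436822 + 5682684879689 = 1307003409179307 → 34025574977529091/1307003409179307
APPEND 8: p_14 = 8·34025574977529091 + 1783033478819843 = 273987633299052571, q_14 = 8·1307003409179307 + 68490564436822 = 10524517837871278 → 273987633299052571/10524517837871278
APPEND 23: p_15 = 23·273987633299052571 + 34025574977529091 = 6335741140855738224, q_15 = 23·10524517837871278 + 1307003409179307 = 243370913680218701 → 6335741140855738224/243370913680218701
APPEND 26: p_16 = 26·6335741140855738224 + 273987633299052571 = 165003257295548246395, q_16 = 26·243370913680218701 + 10524517837871278 = 6338168273523557504 → 165003257295548246395/6338168273523557504

26/1
14084/541
527815604/20274655
8458528807/324912246
367411447929/14113149163
147938879952074/5682684879689
34025574977529091/1307003409179307
273987633299052571/10524517837871278
6335741140855738224/243370913680218701
165003257295548246395/6338168273523557504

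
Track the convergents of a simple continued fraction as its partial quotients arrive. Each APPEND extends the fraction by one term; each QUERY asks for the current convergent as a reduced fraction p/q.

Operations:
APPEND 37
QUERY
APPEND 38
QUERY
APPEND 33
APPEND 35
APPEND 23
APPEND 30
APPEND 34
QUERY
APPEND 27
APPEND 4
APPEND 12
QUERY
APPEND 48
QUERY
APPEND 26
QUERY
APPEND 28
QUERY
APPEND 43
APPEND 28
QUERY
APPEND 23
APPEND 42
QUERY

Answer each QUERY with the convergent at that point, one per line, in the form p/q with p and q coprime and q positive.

APPEND 37: p_0 = 37·1 + 0 = 37, q_0 = 37·0 + 1 = 1 → 37/1
APPEND 38: p_1 = 38·37 + 1 = 1407, q_1 = 38·1 + 0 = 38 → 1407/38
APPEND 33: p_2 = 33·1407 + 37 = 46468, q_2 = 33·38 + 1 = 1255 → 46468/1255
APPEND 35: p_3 = 35·46468 + 1407 = 1627787, q_3 = 35·1255 + 38 = 43963 → 1627787/43963
APPEND 23: p_4 = 23·1627787 + 46468 = 37485569, q_4 = 23·43963 + 1255 = 1012404 → 37485569/1012404
APPEND 30: p_5 = 30·37485569 + 1627787 = 1126194857, q_5 = 30·1012404 + 43963 = 30416083 → 1126194857/30416083
APPEND 34: p_6 = 34·1126194857 + 37485569 = 38328110707, q_6 = 34·30416083 + 1012404 = 1035159226 → 38328110707/1035159226
APPEND 27: p_7 = 27·38328110707 + 1126194857 = 1035985183946, q_7 = 27·1035159226 + 30416083 = 27979715185 → 1035985183946/27979715185
APPEND 4: p_8 = 4·1035985183946 + 38328110707 = 4182268846491, q_8 = 4·27979715185 + 1035159226 = 112954019966 → 4182268846491/112954019966
APPEND 12: p_9 = 12·4182268846491 + 1035985183946 = 51223211341838, q_9 = 12·112954019966 + 27979715185 = 1383427954777 → 51223211341838/1383427954777
APPEND 48: p_10 = 48·51223211341838 + 4182268846491 = 2462896413254715, q_10 = 48·1383427954777 + 112954019966 = 66517495849262 → 2462896413254715/66517495849262
APPEND 26: p_11 = 26·2462896413254715 + 51223211341838 = 64086529955964428, q_11 = 26·66517495849262 + 1383427954777 = 1730838320035589 → 64086529955964428/1730838320035589
APPEND 28: p_12 = 28·64086529955964428 + 2462896413254715 = 1796885735180258699, q_12 = 28·1730838320035589 + 66517495849262 = 48529990456845754 → 1796885735180258699/48529990456845754
APPEND 43: p_13 = 43·1796885735180258699 + 64086529955964428 = 77330173142707088485, q_13 = 43·48529990456845754 + 1730838320035589 = 2088520427964403011 → 77330173142707088485/2088520427964403011
APPEND 28: p_14 = 28·77330173142707088485 + 1796885735180258699 = 2167041733730978736279, q_14 = 28·2088520427964403011 + 48529990456845754 = 58527101973460130062 → 2167041733730978736279/58527101973460130062
APPEND 23: p_15 = 23·2167041733730978736279 + 77330173142707088485 = 49919290048955218022902, q_15 = 23·58527101973460130062 + 2088520427964403011 = 1348211865817547394437 → 49919290048955218022902/1348211865817547394437
APPEND 42: p_16 = 42·49919290048955218022902 + 2167041733730978736279 = 2098777223789850135698163, q_16 = 42·1348211865817547394437 + 58527101973460130062 = 56683425466310450696416 → 2098777223789850135698163/56683425466310450696416

37/1
1407/38
38328110707/1035159226
51223211341838/1383427954777
2462896413254715/66517495849262
64086529955964428/1730838320035589
1796885735180258699/48529990456845754
2167041733730978736279/58527101973460130062
2098777223789850135698163/56683425466310450696416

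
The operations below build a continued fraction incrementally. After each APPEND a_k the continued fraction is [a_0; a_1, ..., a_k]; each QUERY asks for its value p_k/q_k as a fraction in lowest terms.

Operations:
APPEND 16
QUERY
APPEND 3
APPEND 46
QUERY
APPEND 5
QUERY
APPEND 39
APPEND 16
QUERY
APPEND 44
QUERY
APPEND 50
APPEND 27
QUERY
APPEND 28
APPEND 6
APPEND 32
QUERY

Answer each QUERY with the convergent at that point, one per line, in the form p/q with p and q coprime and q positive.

16/1
2270/139
11399/698
7160695/438474
315517411/19320217
426457361026/26113451965
2321268339567621/142139249601272

APPEND 16: p_0 = 16·1 + 0 = 16, q_0 = 16·0 + 1 = 1 → 16/1
APPEND 3: p_1 = 3·16 + 1 = 49, q_1 = 3·1 + 0 = 3 → 49/3
APPEND 46: p_2 = 46·49 + 16 = 2270, q_2 = 46·3 + 1 = 139 → 2270/139
APPEND 5: p_3 = 5·2270 + 49 = 11399, q_3 = 5·139 + 3 = 698 → 11399/698
APPEND 39: p_4 = 39·11399 + 2270 = 446831, q_4 = 39·698 + 139 = 27361 → 446831/27361
APPEND 16: p_5 = 16·446831 + 11399 = 7160695, q_5 = 16·27361 + 698 = 438474 → 7160695/438474
APPEND 44: p_6 = 44·7160695 + 446831 = 315517411, q_6 = 44·438474 + 27361 = 19320217 → 315517411/19320217
APPEND 50: p_7 = 50·315517411 + 7160695 = 15783031245, q_7 = 50·19320217 + 438474 = 966449324 → 15783031245/966449324
APPEND 27: p_8 = 27·15783031245 + 315517411 = 426457361026, q_8 = 27·966449324 + 19320217 = 26113451965 → 426457361026/26113451965
APPEND 28: p_9 = 28·426457361026 + 15783031245 = 11956589139973, q_9 = 28·26113451965 + 966449324 = 732143104344 → 11956589139973/732143104344
APPEND 6: p_10 = 6·11956589139973 + 426457361026 = 72165992200864, q_10 = 6·732143104344 + 26113451965 = 4418972078029 → 72165992200864/4418972078029
APPEND 32: p_11 = 32·72165992200864 + 11956589139973 = 2321268339567621, q_11 = 32·4418972078029 + 732143104344 = 142139249601272 → 2321268339567621/142139249601272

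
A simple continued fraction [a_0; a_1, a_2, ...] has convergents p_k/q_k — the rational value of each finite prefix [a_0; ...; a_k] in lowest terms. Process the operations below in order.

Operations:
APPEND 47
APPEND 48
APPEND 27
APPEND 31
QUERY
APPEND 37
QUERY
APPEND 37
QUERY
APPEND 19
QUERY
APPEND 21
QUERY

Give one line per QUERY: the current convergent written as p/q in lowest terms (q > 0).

1892823/40255
70095437/1490732
2595423992/55197339
49383151285/1050240173
1039641600977/22110240972

APPEND 47: p_0 = 47·1 + 0 = 47, q_0 = 47·0 + 1 = 1 → 47/1
APPEND 48: p_1 = 48·47 + 1 = 2257, q_1 = 48·1 + 0 = 48 → 2257/48
APPEND 27: p_2 = 27·2257 + 47 = 60986, q_2 = 27·48 + 1 = 1297 → 60986/1297
APPEND 31: p_3 = 31·60986 + 2257 = 1892823, q_3 = 31·1297 + 48 = 40255 → 1892823/40255
APPEND 37: p_4 = 37·1892823 + 60986 = 70095437, q_4 = 37·40255 + 1297 = 1490732 → 70095437/1490732
APPEND 37: p_5 = 37·70095437 + 1892823 = 2595423992, q_5 = 37·1490732 + 40255 = 55197339 → 2595423992/55197339
APPEND 19: p_6 = 19·2595423992 + 70095437 = 49383151285, q_6 = 19·55197339 + 1490732 = 1050240173 → 49383151285/1050240173
APPEND 21: p_7 = 21·49383151285 + 2595423992 = 1039641600977, q_7 = 21·1050240173 + 55197339 = 22110240972 → 1039641600977/22110240972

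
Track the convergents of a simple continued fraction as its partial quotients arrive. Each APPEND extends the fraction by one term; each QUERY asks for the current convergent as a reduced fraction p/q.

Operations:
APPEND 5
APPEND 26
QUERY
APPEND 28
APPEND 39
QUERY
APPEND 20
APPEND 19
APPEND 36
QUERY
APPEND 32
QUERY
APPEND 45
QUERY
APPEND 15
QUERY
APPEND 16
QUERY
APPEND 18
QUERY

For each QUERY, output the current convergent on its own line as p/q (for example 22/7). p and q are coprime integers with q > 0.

131/26
143378/28457
1971956213/391384717
63157295621/12535166912
2844050259158/564473895757
42723911182991/8479643603267
686426629187014/136238771548029
12398403236549243/2460777531467789

APPEND 5: p_0 = 5·1 + 0 = 5, q_0 = 5·0 + 1 = 1 → 5/1
APPEND 26: p_1 = 26·5 + 1 = 131, q_1 = 26·1 + 0 = 26 → 131/26
APPEND 28: p_2 = 28·131 + 5 = 3673, q_2 = 28·26 + 1 = 729 → 3673/729
APPEND 39: p_3 = 39·3673 + 131 = 143378, q_3 = 39·729 + 26 = 28457 → 143378/28457
APPEND 20: p_4 = 20·143378 + 3673 = 2871233, q_4 = 20·28457 + 729 = 569869 → 2871233/569869
APPEND 19: p_5 = 19·2871233 + 143378 = 54696805, q_5 = 19·569869 + 28457 = 10855968 → 54696805/10855968
APPEND 36: p_6 = 36·54696805 + 2871233 = 1971956213, q_6 = 36·10855968 + 569869 = 391384717 → 1971956213/391384717
APPEND 32: p_7 = 32·1971956213 + 54696805 = 63157295621, q_7 = 32·391384717 + 10855968 = 12535166912 → 63157295621/12535166912
APPEND 45: p_8 = 45·63157295621 + 1971956213 = 2844050259158, q_8 = 45·12535166912 + 391384717 = 564473895757 → 2844050259158/564473895757
APPEND 15: p_9 = 15·2844050259158 + 63157295621 = 42723911182991, q_9 = 15·564473895757 + 12535166912 = 8479643603267 → 42723911182991/8479643603267
APPEND 16: p_10 = 16·42723911182991 + 2844050259158 = 686426629187014, q_10 = 16·8479643603267 + 564473895757 = 136238771548029 → 686426629187014/136238771548029
APPEND 18: p_11 = 18·686426629187014 + 42723911182991 = 12398403236549243, q_11 = 18·136238771548029 + 8479643603267 = 2460777531467789 → 12398403236549243/2460777531467789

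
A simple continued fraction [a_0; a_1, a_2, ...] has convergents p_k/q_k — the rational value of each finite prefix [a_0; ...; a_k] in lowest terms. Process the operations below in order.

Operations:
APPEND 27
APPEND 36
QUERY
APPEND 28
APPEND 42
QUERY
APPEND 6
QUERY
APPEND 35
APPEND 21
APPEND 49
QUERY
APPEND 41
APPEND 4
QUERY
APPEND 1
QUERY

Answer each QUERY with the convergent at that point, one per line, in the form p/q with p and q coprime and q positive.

973/36
1146355/42414
6905401/255493
250458816349/9266728227
41346130491949/1529765891623
51620048410849/1909890682472

APPEND 27: p_0 = 27·1 + 0 = 27, q_0 = 27·0 + 1 = 1 → 27/1
APPEND 36: p_1 = 36·27 + 1 = 973, q_1 = 36·1 + 0 = 36 → 973/36
APPEND 28: p_2 = 28·973 + 27 = 27271, q_2 = 28·36 + 1 = 1009 → 27271/1009
APPEND 42: p_3 = 42·27271 + 973 = 1146355, q_3 = 42·1009 + 36 = 42414 → 1146355/42414
APPEND 6: p_4 = 6·1146355 + 27271 = 6905401, q_4 = 6·42414 + 1009 = 255493 → 6905401/255493
APPEND 35: p_5 = 35·6905401 + 1146355 = 242835390, q_5 = 35·255493 + 42414 = 8984669 → 242835390/8984669
APPEND 21: p_6 = 21·242835390 + 6905401 = 5106448591, q_6 = 21·8984669 + 255493 = 188933542 → 5106448591/188933542
APPEND 49: p_7 = 49·5106448591 + 242835390 = 250458816349, q_7 = 49·188933542 + 8984669 = 9266728227 → 250458816349/9266728227
APPEND 41: p_8 = 41·250458816349 + 5106448591 = 10273917918900, q_8 = 41·9266728227 + 188933542 = 380124790849 → 10273917918900/380124790849
APPEND 4: p_9 = 4·10273917918900 + 250458816349 = 41346130491949, q_9 = 4·380124790849 + 9266728227 = 1529765891623 → 41346130491949/1529765891623
APPEND 1: p_10 = 1·41346130491949 + 10273917918900 = 51620048410849, q_10 = 1·1529765891623 + 380124790849 = 1909890682472 → 51620048410849/1909890682472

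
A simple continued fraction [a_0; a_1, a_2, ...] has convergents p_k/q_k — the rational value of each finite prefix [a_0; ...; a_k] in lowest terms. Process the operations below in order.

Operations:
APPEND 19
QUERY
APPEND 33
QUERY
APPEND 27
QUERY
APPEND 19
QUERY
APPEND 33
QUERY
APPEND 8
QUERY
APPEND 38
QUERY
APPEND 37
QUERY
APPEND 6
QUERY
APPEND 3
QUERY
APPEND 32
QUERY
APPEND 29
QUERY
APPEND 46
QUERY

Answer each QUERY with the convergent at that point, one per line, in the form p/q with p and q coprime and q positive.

19/1
628/33
16975/892
323153/16981
10681024/561265
85771345/4507101
3269992134/171831103
121075480303/6362257912
729722873952/38345378575
2310244102159/121398393637
74657534143040/3923093974959
2167378734250319/113891123667448
99774079309657714/5242914782677567

APPEND 19: p_0 = 19·1 + 0 = 19, q_0 = 19·0 + 1 = 1 → 19/1
APPEND 33: p_1 = 33·19 + 1 = 628, q_1 = 33·1 + 0 = 33 → 628/33
APPEND 27: p_2 = 27·628 + 19 = 16975, q_2 = 27·33 + 1 = 892 → 16975/892
APPEND 19: p_3 = 19·16975 + 628 = 323153, q_3 = 19·892 + 33 = 16981 → 323153/16981
APPEND 33: p_4 = 33·323153 + 16975 = 10681024, q_4 = 33·16981 + 892 = 561265 → 10681024/561265
APPEND 8: p_5 = 8·10681024 + 323153 = 85771345, q_5 = 8·561265 + 16981 = 4507101 → 85771345/4507101
APPEND 38: p_6 = 38·85771345 + 10681024 = 3269992134, q_6 = 38·4507101 + 561265 = 171831103 → 3269992134/171831103
APPEND 37: p_7 = 37·3269992134 + 85771345 = 121075480303, q_7 = 37·171831103 + 4507101 = 6362257912 → 121075480303/6362257912
APPEND 6: p_8 = 6·121075480303 + 3269992134 = 729722873952, q_8 = 6·6362257912 + 171831103 = 38345378575 → 729722873952/38345378575
APPEND 3: p_9 = 3·729722873952 + 121075480303 = 2310244102159, q_9 = 3·38345378575 + 6362257912 = 121398393637 → 2310244102159/121398393637
APPEND 32: p_10 = 32·2310244102159 + 729722873952 = 74657534143040, q_10 = 32·121398393637 + 38345378575 = 3923093974959 → 74657534143040/3923093974959
APPEND 29: p_11 = 29·74657534143040 + 2310244102159 = 2167378734250319, q_11 = 29·3923093974959 + 121398393637 = 113891123667448 → 2167378734250319/113891123667448
APPEND 46: p_12 = 46·2167378734250319 + 74657534143040 = 99774079309657714, q_12 = 46·113891123667448 + 3923093974959 = 5242914782677567 → 99774079309657714/5242914782677567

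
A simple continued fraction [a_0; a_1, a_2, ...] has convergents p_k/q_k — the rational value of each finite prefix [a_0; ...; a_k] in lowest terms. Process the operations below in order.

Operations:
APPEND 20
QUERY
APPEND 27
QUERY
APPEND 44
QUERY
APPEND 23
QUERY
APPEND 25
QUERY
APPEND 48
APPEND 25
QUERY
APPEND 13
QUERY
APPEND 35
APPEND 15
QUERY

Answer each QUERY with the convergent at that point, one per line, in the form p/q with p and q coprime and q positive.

APPEND 20: p_0 = 20·1 + 0 = 20, q_0 = 20·0 + 1 = 1 → 20/1
APPEND 27: p_1 = 27·20 + 1 = 541, q_1 = 27·1 + 0 = 27 → 541/27
APPEND 44: p_2 = 44·541 + 20 = 23824, q_2 = 44·27 + 1 = 1189 → 23824/1189
APPEND 23: p_3 = 23·23824 + 541 = 548493, q_3 = 23·1189 + 27 = 27374 → 548493/27374
APPEND 25: p_4 = 25·548493 + 23824 = 13736149, q_4 = 25·27374 + 1189 = 685539 → 13736149/685539
APPEND 48: p_5 = 48·13736149 + 548493 = 659883645, q_5 = 48·685539 + 27374 = 32933246 → 659883645/32933246
APPEND 25: p_6 = 25·659883645 + 13736149 = 16510827274, q_6 = 25·32933246 + 685539 = 824016689 → 16510827274/824016689
APPEND 13: p_7 = 13·16510827274 + 659883645 = 215300638207, q_7 = 13·824016689 + 32933246 = 10745150203 → 215300638207/10745150203
APPEND 35: p_8 = 35·215300638207 + 16510827274 = 7552033164519, q_8 = 35·10745150203 + 824016689 = 376904273794 → 7552033164519/376904273794
APPEND 15: p_9 = 15·7552033164519 + 215300638207 = 113495798105992, q_9 = 15·376904273794 + 10745150203 = 5664309257113 → 113495798105992/5664309257113

20/1
541/27
23824/1189
548493/27374
13736149/685539
16510827274/824016689
215300638207/10745150203
113495798105992/5664309257113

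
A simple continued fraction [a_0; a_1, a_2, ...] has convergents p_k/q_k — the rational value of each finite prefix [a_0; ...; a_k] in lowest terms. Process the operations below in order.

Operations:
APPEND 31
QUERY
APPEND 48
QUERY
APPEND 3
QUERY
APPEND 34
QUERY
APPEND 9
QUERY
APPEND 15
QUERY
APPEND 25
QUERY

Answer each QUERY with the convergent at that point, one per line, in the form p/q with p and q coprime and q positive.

31/1
1489/48
4498/145
154421/4978
1394287/44947
21068726/679183
528112437/17024522

APPEND 31: p_0 = 31·1 + 0 = 31, q_0 = 31·0 + 1 = 1 → 31/1
APPEND 48: p_1 = 48·31 + 1 = 1489, q_1 = 48·1 + 0 = 48 → 1489/48
APPEND 3: p_2 = 3·1489 + 31 = 4498, q_2 = 3·48 + 1 = 145 → 4498/145
APPEND 34: p_3 = 34·4498 + 1489 = 154421, q_3 = 34·145 + 48 = 4978 → 154421/4978
APPEND 9: p_4 = 9·154421 + 4498 = 1394287, q_4 = 9·4978 + 145 = 44947 → 1394287/44947
APPEND 15: p_5 = 15·1394287 + 154421 = 21068726, q_5 = 15·44947 + 4978 = 679183 → 21068726/679183
APPEND 25: p_6 = 25·21068726 + 1394287 = 528112437, q_6 = 25·679183 + 44947 = 17024522 → 528112437/17024522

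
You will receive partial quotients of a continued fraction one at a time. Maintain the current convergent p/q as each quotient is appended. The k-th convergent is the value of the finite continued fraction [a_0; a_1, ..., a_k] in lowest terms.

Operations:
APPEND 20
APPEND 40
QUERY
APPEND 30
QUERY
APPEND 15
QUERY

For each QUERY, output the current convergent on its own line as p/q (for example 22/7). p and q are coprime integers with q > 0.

APPEND 20: p_0 = 20·1 + 0 = 20, q_0 = 20·0 + 1 = 1 → 20/1
APPEND 40: p_1 = 40·20 + 1 = 801, q_1 = 40·1 + 0 = 40 → 801/40
APPEND 30: p_2 = 30·801 + 20 = 24050, q_2 = 30·40 + 1 = 1201 → 24050/1201
APPEND 15: p_3 = 15·24050 + 801 = 361551, q_3 = 15·1201 + 40 = 18055 → 361551/18055

801/40
24050/1201
361551/18055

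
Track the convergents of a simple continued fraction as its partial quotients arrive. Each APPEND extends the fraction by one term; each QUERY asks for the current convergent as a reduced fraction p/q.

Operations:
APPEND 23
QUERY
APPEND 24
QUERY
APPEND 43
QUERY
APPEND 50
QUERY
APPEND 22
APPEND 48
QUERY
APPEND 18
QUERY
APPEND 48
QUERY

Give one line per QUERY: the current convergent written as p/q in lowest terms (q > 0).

23/1
553/24
23802/1033
1190653/51674
1259662717/54669002
22700147074/985179897
1090866722269/47343304058

APPEND 23: p_0 = 23·1 + 0 = 23, q_0 = 23·0 + 1 = 1 → 23/1
APPEND 24: p_1 = 24·23 + 1 = 553, q_1 = 24·1 + 0 = 24 → 553/24
APPEND 43: p_2 = 43·553 + 23 = 23802, q_2 = 43·24 + 1 = 1033 → 23802/1033
APPEND 50: p_3 = 50·23802 + 553 = 1190653, q_3 = 50·1033 + 24 = 51674 → 1190653/51674
APPEND 22: p_4 = 22·1190653 + 23802 = 26218168, q_4 = 22·51674 + 1033 = 1137861 → 26218168/1137861
APPEND 48: p_5 = 48·26218168 + 1190653 = 1259662717, q_5 = 48·1137861 + 51674 = 54669002 → 1259662717/54669002
APPEND 18: p_6 = 18·1259662717 + 26218168 = 22700147074, q_6 = 18·54669002 + 1137861 = 985179897 → 22700147074/985179897
APPEND 48: p_7 = 48·22700147074 + 1259662717 = 1090866722269, q_7 = 48·985179897 + 54669002 = 47343304058 → 1090866722269/47343304058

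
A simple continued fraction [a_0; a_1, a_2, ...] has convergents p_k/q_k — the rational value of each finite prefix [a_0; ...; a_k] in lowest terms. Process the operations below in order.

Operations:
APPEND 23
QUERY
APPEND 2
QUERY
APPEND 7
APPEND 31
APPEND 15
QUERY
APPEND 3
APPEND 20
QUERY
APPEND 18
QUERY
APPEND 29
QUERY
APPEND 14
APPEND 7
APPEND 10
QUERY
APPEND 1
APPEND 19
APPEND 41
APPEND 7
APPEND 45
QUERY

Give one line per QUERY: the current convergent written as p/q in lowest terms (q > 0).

APPEND 23: p_0 = 23·1 + 0 = 23, q_0 = 23·0 + 1 = 1 → 23/1
APPEND 2: p_1 = 2·23 + 1 = 47, q_1 = 2·1 + 0 = 2 → 47/2
APPEND 7: p_2 = 7·47 + 23 = 352, q_2 = 7·2 + 1 = 15 → 352/15
APPEND 31: p_3 = 31·352 + 47 = 10959, q_3 = 31·15 + 2 = 467 → 10959/467
APPEND 15: p_4 = 15·10959 + 352 = 164737, q_4 = 15·467 + 15 = 7020 → 164737/7020
APPEND 3: p_5 = 3·164737 + 10959 = 505170, q_5 = 3·7020 + 467 = 21527 → 505170/21527
APPEND 20: p_6 = 20·505170 + 164737 = 10268137, q_6 = 20·21527 + 7020 = 437560 → 10268137/437560
APPEND 18: p_7 = 18·10268137 + 505170 = 185331636, q_7 = 18·437560 + 21527 = 7897607 → 185331636/7897607
APPEND 29: p_8 = 29·185331636 + 10268137 = 5384885581, q_8 = 29·7897607 + 437560 = 229468163 → 5384885581/229468163
APPEND 14: p_9 = 14·5384885581 + 185331636 = 75573729770, q_9 = 14·229468163 + 7897607 = 3220451889 → 75573729770/3220451889
APPEND 7: p_10 = 7·75573729770 + 5384885581 = 534400993971, q_10 = 7·3220451889 + 229468163 = 22772631386 → 534400993971/22772631386
APPEND 10: p_11 = 10·534400993971 + 75573729770 = 5419583669480, q_11 = 10·22772631386 + 3220451889 = 230946765749 → 5419583669480/230946765749
APPEND 1: p_12 = 1·5419583669480 + 534400993971 = 5953984663451, q_12 = 1·230946765749 + 22772631386 = 253719397135 → 5953984663451/253719397135
APPEND 19: p_13 = 19·5953984663451 + 5419583669480 = 118545292275049, q_13 = 19·253719397135 + 230946765749 = 5051615311314 → 118545292275049/5051615311314
APPEND 41: p_14 = 41·118545292275049 + 5953984663451 = 4866310967940460, q_14 = 41·5051615311314 + 253719397135 = 207369947161009 → 4866310967940460/207369947161009
APPEND 7: p_15 = 7·4866310967940460 + 118545292275049 = 34182722067858269, q_15 = 7·207369947161009 + 5051615311314 = 1456641245438377 → 34182722067858269/1456641245438377
APPEND 45: p_16 = 45·34182722067858269 + 4866310967940460 = 1543088804021562565, q_16 = 45·1456641245438377 + 207369947161009 = 65756225991887974 → 1543088804021562565/65756225991887974

23/1
47/2
164737/7020
10268137/437560
185331636/7897607
5384885581/229468163
5419583669480/230946765749
1543088804021562565/65756225991887974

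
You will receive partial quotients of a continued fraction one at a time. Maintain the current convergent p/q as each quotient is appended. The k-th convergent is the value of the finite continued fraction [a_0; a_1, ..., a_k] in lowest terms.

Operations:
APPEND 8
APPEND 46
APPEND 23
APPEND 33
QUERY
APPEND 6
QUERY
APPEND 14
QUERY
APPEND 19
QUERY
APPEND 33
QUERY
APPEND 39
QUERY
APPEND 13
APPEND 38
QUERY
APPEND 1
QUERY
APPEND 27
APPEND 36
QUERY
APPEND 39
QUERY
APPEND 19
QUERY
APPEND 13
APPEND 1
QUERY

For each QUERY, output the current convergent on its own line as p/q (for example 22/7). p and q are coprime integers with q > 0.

APPEND 8: p_0 = 8·1 + 0 = 8, q_0 = 8·0 + 1 = 1 → 8/1
APPEND 46: p_1 = 46·8 + 1 = 369, q_1 = 46·1 + 0 = 46 → 369/46
APPEND 23: p_2 = 23·369 + 8 = 8495, q_2 = 23·46 + 1 = 1059 → 8495/1059
APPEND 33: p_3 = 33·8495 + 369 = 280704, q_3 = 33·1059 + 46 = 34993 → 280704/34993
APPEND 6: p_4 = 6·280704 + 8495 = 1692719, q_4 = 6·34993 + 1059 = 211017 → 1692719/211017
APPEND 14: p_5 = 14·1692719 + 280704 = 23978770, q_5 = 14·211017 + 34993 = 2989231 → 23978770/2989231
APPEND 19: p_6 = 19·23978770 + 1692719 = 457289349, q_6 = 19·2989231 + 211017 = 57006406 → 457289349/57006406
APPEND 33: p_7 = 33·457289349 + 23978770 = 15114527287, q_7 = 33·57006406 + 2989231 = 1884200629 → 15114527287/1884200629
APPEND 39: p_8 = 39·15114527287 + 457289349 = 589923853542, q_8 = 39·1884200629 + 57006406 = 73540830937 → 589923853542/73540830937
APPEND 13: p_9 = 13·589923853542 + 15114527287 = 7684124623333, q_9 = 13·73540830937 + 1884200629 = 957915002810 → 7684124623333/957915002810
APPEND 38: p_10 = 38·7684124623333 + 589923853542 = 292586659540196, q_10 = 38·957915002810 + 73540830937 = 36474310937717 → 292586659540196/36474310937717
APPEND 1: p_11 = 1·292586659540196 + 7684124623333 = 300270784163529, q_11 = 1·36474310937717 + 957915002810 = 37432225940527 → 300270784163529/37432225940527
APPEND 27: p_12 = 27·300270784163529 + 292586659540196 = 8399897831955479, q_12 = 27·37432225940527 + 36474310937717 = 1047144411331946 → 8399897831955479/1047144411331946
APPEND 36: p_13 = 36·8399897831955479 + 300270784163529 = 302696592734560773, q_13 = 36·1047144411331946 + 37432225940527 = 37734631033890583 → 302696592734560773/37734631033890583
APPEND 39: p_14 = 39·302696592734560773 + 8399897831955479 = 11813567014479825626, q_14 = 39·37734631033890583 + 1047144411331946 = 1472697754733064683 → 11813567014479825626/1472697754733064683
APPEND 19: p_15 = 19·11813567014479825626 + 302696592734560773 = 224760469867851247667, q_15 = 19·1472697754733064683 + 37734631033890583 = 28018991970962119560 → 224760469867851247667/28018991970962119560
APPEND 13: p_16 = 13·224760469867851247667 + 11813567014479825626 = 2933699675296546045297, q_16 = 13·28018991970962119560 + 1472697754733064683 = 365719593377240618963 → 2933699675296546045297/365719593377240618963
APPEND 1: p_17 = 1·2933699675296546045297 + 224760469867851247667 = 3158460145164397292964, q_17 = 1·365719593377240618963 + 28018991970962119560 = 393738585348202738523 → 3158460145164397292964/393738585348202738523

280704/34993
1692719/211017
23978770/2989231
457289349/57006406
15114527287/1884200629
589923853542/73540830937
292586659540196/36474310937717
300270784163529/37432225940527
302696592734560773/37734631033890583
11813567014479825626/1472697754733064683
224760469867851247667/28018991970962119560
3158460145164397292964/393738585348202738523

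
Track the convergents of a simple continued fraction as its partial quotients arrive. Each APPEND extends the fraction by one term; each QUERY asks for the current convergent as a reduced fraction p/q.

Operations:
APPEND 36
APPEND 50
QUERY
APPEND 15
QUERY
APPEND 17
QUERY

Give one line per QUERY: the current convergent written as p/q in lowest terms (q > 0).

APPEND 36: p_0 = 36·1 + 0 = 36, q_0 = 36·0 + 1 = 1 → 36/1
APPEND 50: p_1 = 50·36 + 1 = 1801, q_1 = 50·1 + 0 = 50 → 1801/50
APPEND 15: p_2 = 15·1801 + 36 = 27051, q_2 = 15·50 + 1 = 751 → 27051/751
APPEND 17: p_3 = 17·27051 + 1801 = 461668, q_3 = 17·751 + 50 = 12817 → 461668/12817

1801/50
27051/751
461668/12817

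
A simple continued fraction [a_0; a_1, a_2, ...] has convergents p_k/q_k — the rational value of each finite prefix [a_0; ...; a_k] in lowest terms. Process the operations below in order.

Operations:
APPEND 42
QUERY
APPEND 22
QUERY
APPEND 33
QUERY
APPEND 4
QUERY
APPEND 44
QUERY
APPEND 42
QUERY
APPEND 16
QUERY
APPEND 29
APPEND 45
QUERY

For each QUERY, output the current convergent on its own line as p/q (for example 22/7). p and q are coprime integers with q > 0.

APPEND 42: p_0 = 42·1 + 0 = 42, q_0 = 42·0 + 1 = 1 → 42/1
APPEND 22: p_1 = 22·42 + 1 = 925, q_1 = 22·1 + 0 = 22 → 925/22
APPEND 33: p_2 = 33·925 + 42 = 30567, q_2 = 33·22 + 1 = 727 → 30567/727
APPEND 4: p_3 = 4·30567 + 925 = 123193, q_3 = 4·727 + 22 = 2930 → 123193/2930
APPEND 44: p_4 = 44·123193 + 30567 = 5451059, q_4 = 44·2930 + 727 = 129647 → 5451059/129647
APPEND 42: p_5 = 42·5451059 + 123193 = 229067671, q_5 = 42·129647 + 2930 = 5448104 → 229067671/5448104
APPEND 16: p_6 = 16·229067671 + 5451059 = 3670533795, q_6 = 16·5448104 + 129647 = 87299311 → 3670533795/87299311
APPEND 29: p_7 = 29·3670533795 + 229067671 = 106674547726, q_7 = 29·87299311 + 5448104 = 2537128123 → 106674547726/2537128123
APPEND 45: p_8 = 45·106674547726 + 3670533795 = 4804025181465, q_8 = 45·2537128123 + 87299311 = 114258064846 → 4804025181465/114258064846

42/1
925/22
30567/727
123193/2930
5451059/129647
229067671/5448104
3670533795/87299311
4804025181465/114258064846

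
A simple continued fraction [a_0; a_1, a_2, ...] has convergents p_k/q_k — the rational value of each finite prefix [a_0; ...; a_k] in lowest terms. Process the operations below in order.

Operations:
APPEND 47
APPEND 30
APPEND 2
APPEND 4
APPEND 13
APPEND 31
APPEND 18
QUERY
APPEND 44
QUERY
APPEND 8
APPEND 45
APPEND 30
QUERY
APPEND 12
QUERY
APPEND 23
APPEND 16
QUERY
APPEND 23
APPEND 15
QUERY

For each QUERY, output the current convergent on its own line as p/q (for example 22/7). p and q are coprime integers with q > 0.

95485566/2030189
4206660191/89440903
45720784149724/972103292053
550172310976109/11697619029124
203745115296579805/4331975074419604
70686305151665615995/1502913635863611559

APPEND 47: p_0 = 47·1 + 0 = 47, q_0 = 47·0 + 1 = 1 → 47/1
APPEND 30: p_1 = 30·47 + 1 = 1411, q_1 = 30·1 + 0 = 30 → 1411/30
APPEND 2: p_2 = 2·1411 + 47 = 2869, q_2 = 2·30 + 1 = 61 → 2869/61
APPEND 4: p_3 = 4·2869 + 1411 = 12887, q_3 = 4·61 + 30 = 274 → 12887/274
APPEND 13: p_4 = 13·12887 + 2869 = 170400, q_4 = 13·274 + 61 = 3623 → 170400/3623
APPEND 31: p_5 = 31·170400 + 12887 = 5295287, q_5 = 31·3623 + 274 = 112587 → 5295287/112587
APPEND 18: p_6 = 18·5295287 + 170400 = 95485566, q_6 = 18·112587 + 3623 = 2030189 → 95485566/2030189
APPEND 44: p_7 = 44·95485566 + 5295287 = 4206660191, q_7 = 44·2030189 + 112587 = 89440903 → 4206660191/89440903
APPEND 8: p_8 = 8·4206660191 + 95485566 = 33748767094, q_8 = 8·89440903 + 2030189 = 717557413 → 33748767094/717557413
APPEND 45: p_9 = 45·33748767094 + 4206660191 = 1522901179421, q_9 = 45·717557413 + 89440903 = 32379524488 → 1522901179421/32379524488
APPEND 30: p_10 = 30·1522901179421 + 33748767094 = 45720784149724, q_10 = 30·32379524488 + 717557413 = 972103292053 → 45720784149724/972103292053
APPEND 12: p_11 = 12·45720784149724 + 1522901179421 = 550172310976109, q_11 = 12·972103292053 + 32379524488 = 11697619029124 → 550172310976109/11697619029124
APPEND 23: p_12 = 23·550172310976109 + 45720784149724 = 12699683936600231, q_12 = 23·11697619029124 + 972103292053 = 270017340961905 → 12699683936600231/270017340961905
APPEND 16: p_13 = 16·12699683936600231 + 550172310976109 = 203745115296579805, q_13 = 16·270017340961905 + 11697619029124 = 4331975074419604 → 203745115296579805/4331975074419604
APPEND 23: p_14 = 23·203745115296579805 + 12699683936600231 = 4698837335757935746, q_14 = 23·4331975074419604 + 270017340961905 = 99905444052612797 → 4698837335757935746/99905444052612797
APPEND 15: p_15 = 15·4698837335757935746 + 203745115296579805 = 70686305151665615995, q_15 = 15·99905444052612797 + 4331975074419604 = 1502913635863611559 → 70686305151665615995/1502913635863611559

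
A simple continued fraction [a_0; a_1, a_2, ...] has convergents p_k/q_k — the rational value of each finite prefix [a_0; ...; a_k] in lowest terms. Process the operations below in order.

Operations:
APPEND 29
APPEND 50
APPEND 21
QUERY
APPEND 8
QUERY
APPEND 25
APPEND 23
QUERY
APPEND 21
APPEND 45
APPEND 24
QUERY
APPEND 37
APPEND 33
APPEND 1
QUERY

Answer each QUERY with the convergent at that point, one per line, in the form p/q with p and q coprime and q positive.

APPEND 29: p_0 = 29·1 + 0 = 29, q_0 = 29·0 + 1 = 1 → 29/1
APPEND 50: p_1 = 50·29 + 1 = 1451, q_1 = 50·1 + 0 = 50 → 1451/50
APPEND 21: p_2 = 21·1451 + 29 = 30500, q_2 = 21·50 + 1 = 1051 → 30500/1051
APPEND 8: p_3 = 8·30500 + 1451 = 245451, q_3 = 8·1051 + 50 = 8458 → 245451/8458
APPEND 25: p_4 = 25·245451 + 30500 = 6166775, q_4 = 25·8458 + 1051 = 212501 → 6166775/212501
APPEND 23: p_5 = 23·6166775 + 245451 = 142081276, q_5 = 23·212501 + 8458 = 4895981 → 142081276/4895981
APPEND 21: p_6 = 21·142081276 + 6166775 = 2989873571, q_6 = 21·4895981 + 212501 = 103028102 → 2989873571/103028102
APPEND 45: p_7 = 45·2989873571 + 142081276 = 134686391971, q_7 = 45·103028102 + 4895981 = 4641160571 → 134686391971/4641160571
APPEND 24: p_8 = 24·134686391971 + 2989873571 = 3235463280875, q_8 = 24·4641160571 + 103028102 = 111490881806 → 3235463280875/111490881806
APPEND 37: p_9 = 37·3235463280875 + 134686391971 = 119846827784346, q_9 = 37·111490881806 + 4641160571 = 4129803787393 → 119846827784346/4129803787393
APPEND 33: p_10 = 33·119846827784346 + 3235463280875 = 3958180780164293, q_10 = 33·4129803787393 + 111490881806 = 136395015865775 → 3958180780164293/136395015865775
APPEND 1: p_11 = 1·3958180780164293 + 119846827784346 = 4078027607948639, q_11 = 1·136395015865775 + 4129803787393 = 140524819653168 → 4078027607948639/140524819653168

30500/1051
245451/8458
142081276/4895981
3235463280875/111490881806
4078027607948639/140524819653168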